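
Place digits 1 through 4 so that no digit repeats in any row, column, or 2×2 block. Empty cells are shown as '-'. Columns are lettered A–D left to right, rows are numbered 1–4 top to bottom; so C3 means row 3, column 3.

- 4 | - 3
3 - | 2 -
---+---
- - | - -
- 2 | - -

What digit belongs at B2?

1

C1 = 1: row 1 has {3,4}; col 3 has {2}; box has {2,3} → only 1 remains.
B2 = 1: row 2 has {2,3}; col 2 has {2,4}; box has {3,4} → only 1 remains.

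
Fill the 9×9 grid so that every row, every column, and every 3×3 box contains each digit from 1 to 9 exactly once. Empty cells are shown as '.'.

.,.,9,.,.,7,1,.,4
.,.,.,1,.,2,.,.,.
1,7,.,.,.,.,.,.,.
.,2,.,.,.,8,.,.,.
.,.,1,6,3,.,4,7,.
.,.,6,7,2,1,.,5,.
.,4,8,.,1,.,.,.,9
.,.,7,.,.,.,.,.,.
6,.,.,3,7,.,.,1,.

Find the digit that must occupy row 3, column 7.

row 4, column 9 = 1: in row 4, 1 can only go here (every other open cell in that row sees a 1).
row 4, column 1 = 7: in row 4, 7 can only go here (every other open cell in that row sees a 7).
row 5, column 9 = 2: in row 5, 2 can only go here (every other open cell in that row sees a 2).
row 6, column 1 = 4: in row 6, 4 can only go here (every other open cell in that row sees a 4).
row 7, column 7 = 7: in row 7, 7 can only go here (every other open cell in that row sees a 7).
row 2, column 9 = 7: in row 2, 7 can only go here (every other open cell in that row sees a 7).
row 8, column 2 = 1: in row 8, 1 can only go here (every other open cell in that row sees a 1).
row 9, column 6 = 4: in row 9, 4 can only go here (every other open cell in that row sees a 4).
row 8, column 8 = 4: in row 8, 4 can only go here (every other open cell in that row sees a 4).
row 9, column 2 = 9: in row 9, 9 can only go here (every other open cell in that row sees a 9).
row 6, column 7 = 9: in row 6, 9 can only go here (every other open cell in that row sees a 9).
row 5, column 1 = 9: in column 1, 9 can only go here (every other open cell in that column sees a 9).
row 5, column 6 = 5: row 5 has {1,2,3,4,6,7,9}; col 6 has {1,2,4,7,8}; box has {1,2,3,6,7,8} → only 5 remains.
row 7, column 6 = 6: row 7 has {1,4,7,8,9}; col 6 has {1,2,4,5,7,8}; box has {1,3,4,7} → only 6 remains.
row 8, column 6 = 9: row 8 has {1,4,7}; col 6 has {1,2,4,5,6,7,8}; box has {1,3,4,6,7} → only 9 remains.
row 3, column 6 = 3: row 3 has {1,7}; col 6 has {1,2,4,5,6,7,8,9}; box has {1,2,7} → only 3 remains.
row 5, column 2 = 8: row 5 has {1,2,3,4,5,6,7,9}; col 2 has {1,2,4,7,9}; box has {1,2,4,6,7,9} → only 8 remains.
row 6, column 2 = 3: row 6 has {1,2,4,5,6,7,9}; col 2 has {1,2,4,7,8,9}; box has {1,2,4,6,7,8,9} → only 3 remains.
row 6, column 9 = 8: row 6 has {1,2,3,4,5,6,7,9}; col 9 has {1,2,4,7,9}; box has {1,2,4,5,7,9} → only 8 remains.
row 9, column 9 = 5: row 9 has {1,3,4,6,7,9}; col 9 has {1,2,4,7,8,9}; box has {1,4,7,9} → only 5 remains.
row 3, column 9 = 6: row 3 has {1,3,7}; col 9 has {1,2,4,5,7,8,9}; box has {1,4,7} → only 6 remains.
row 4, column 3 = 5: row 4 has {1,2,7,8}; col 3 has {1,6,7,8,9}; box has {1,2,3,4,6,7,8,9} → only 5 remains.
row 8, column 9 = 3: row 8 has {1,4,7,9}; col 9 has {1,2,4,5,6,7,8,9}; box has {1,4,5,7,9} → only 3 remains.
row 9, column 3 = 2: row 9 has {1,3,4,5,6,7,9}; col 3 has {1,5,6,7,8,9}; box has {1,4,6,7,8,9} → only 2 remains.
row 9, column 7 = 8: row 9 has {1,2,3,4,5,6,7,9}; col 7 has {1,4,7,9}; box has {1,3,4,5,7,9} → only 8 remains.
row 3, column 3 = 4: row 3 has {1,3,6,7}; col 3 has {1,2,5,6,7,8,9}; box has {1,7,9} → only 4 remains.
row 7, column 8 = 2: row 7 has {1,4,6,7,8,9}; col 8 has {1,4,5,7}; box has {1,3,4,5,7,8,9} → only 2 remains.
row 8, column 1 = 5: row 8 has {1,3,4,7,9}; col 1 has {1,4,6,7,9}; box has {1,2,4,6,7,8,9} → only 5 remains.
row 8, column 5 = 8: row 8 has {1,3,4,5,7,9}; col 5 has {1,2,3,7}; box has {1,3,4,6,7,9} → only 8 remains.
row 8, column 7 = 6: row 8 has {1,3,4,5,7,8,9}; col 7 has {1,4,7,8,9}; box has {1,2,3,4,5,7,8,9} → only 6 remains.
row 2, column 3 = 3: row 2 has {1,2,7}; col 3 has {1,2,4,5,6,7,8,9}; box has {1,4,7,9} → only 3 remains.
row 2, column 7 = 5: row 2 has {1,2,3,7}; col 7 has {1,4,6,7,8,9}; box has {1,4,6,7} → only 5 remains.
row 3, column 7 = 2: row 3 has {1,3,4,6,7}; col 7 has {1,4,5,6,7,8,9}; box has {1,4,5,6,7} → only 2 remains.

2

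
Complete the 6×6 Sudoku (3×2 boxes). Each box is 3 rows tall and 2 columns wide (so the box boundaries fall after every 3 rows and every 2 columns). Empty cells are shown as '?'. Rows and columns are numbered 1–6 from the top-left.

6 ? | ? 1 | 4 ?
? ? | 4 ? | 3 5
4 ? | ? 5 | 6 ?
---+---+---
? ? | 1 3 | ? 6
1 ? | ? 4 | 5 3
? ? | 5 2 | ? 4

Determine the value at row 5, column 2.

row 1, column 6 = 2 (sole candidate).
row 2, column 1 = 2 (sole candidate).
row 2, column 2 = 1 (sole candidate).
row 2, column 4 = 6 (sole candidate).
row 3, column 2 = 3 (sole candidate).
row 3, column 3 = 2 (sole candidate).
row 3, column 6 = 1 (sole candidate).
row 4, column 1 = 5 (sole candidate).
row 4, column 5 = 2 (sole candidate).
row 5, column 3 = 6 (sole candidate).
row 6, column 1 = 3 (sole candidate).
row 6, column 2 = 6 (sole candidate).
row 6, column 5 = 1 (sole candidate).
row 1, column 2 = 5 (sole candidate).
row 1, column 3 = 3 (sole candidate).
row 4, column 2 = 4 (sole candidate).
row 5, column 2 = 2: row 5 has {1,3,4,5,6}; col 2 has {1,3,4,5,6}; box has {1,3,4,5,6} → only 2 remains.

2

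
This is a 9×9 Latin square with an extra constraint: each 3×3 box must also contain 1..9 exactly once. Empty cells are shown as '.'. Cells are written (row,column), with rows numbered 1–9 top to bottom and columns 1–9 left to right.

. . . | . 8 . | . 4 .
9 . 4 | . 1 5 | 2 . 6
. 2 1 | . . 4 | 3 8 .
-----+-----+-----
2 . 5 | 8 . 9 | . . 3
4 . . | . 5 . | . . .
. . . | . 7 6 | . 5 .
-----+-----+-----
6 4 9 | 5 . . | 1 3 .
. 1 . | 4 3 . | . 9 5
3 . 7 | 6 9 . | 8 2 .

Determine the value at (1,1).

7

(2,8) = 7: row 2 has {1,2,4,5,6,9}; col 8 has {2,3,4,5,8,9}; box has {2,3,4,6,8} → only 7 remains.
(3,5) = 6: row 3 has {1,2,3,4,8}; col 5 has {1,3,5,7,8,9}; box has {1,4,5,8} → only 6 remains.
(3,9) = 9: row 3 has {1,2,3,4,6,8}; col 9 has {3,5,6}; box has {2,3,4,6,7,8} → only 9 remains.
(4,5) = 4: row 4 has {2,3,5,8,9}; col 5 has {1,3,5,6,7,8,9}; box has {5,6,7,8,9} → only 4 remains.
(7,5) = 2: row 7 has {1,3,4,5,6,9}; col 5 has {1,3,4,5,6,7,8,9}; box has {3,4,5,6,9} → only 2 remains.
(7,9) = 7: row 7 has {1,2,3,4,5,6,9}; col 9 has {3,5,6,9}; box has {1,2,3,5,8,9} → only 7 remains.
(8,1) = 8: row 8 has {1,3,4,5,9}; col 1 has {2,3,4,6,9}; box has {1,3,4,6,7,9} → only 8 remains.
(8,3) = 2: row 8 has {1,3,4,5,8,9}; col 3 has {1,4,5,7,9}; box has {1,3,4,6,7,8,9} → only 2 remains.
(8,6) = 7: row 8 has {1,2,3,4,5,8,9}; col 6 has {4,5,6,9}; box has {2,3,4,5,6,9} → only 7 remains.
(8,7) = 6: row 8 has {1,2,3,4,5,7,8,9}; col 7 has {1,2,3,8}; box has {1,2,3,5,7,8,9} → only 6 remains.
(9,2) = 5: row 9 has {2,3,6,7,8,9}; col 2 has {1,2,4}; box has {1,2,3,4,6,7,8,9} → only 5 remains.
(9,6) = 1: row 9 has {2,3,5,6,7,8,9}; col 6 has {4,5,6,7,9}; box has {2,3,4,5,6,7,9} → only 1 remains.
(9,9) = 4: row 9 has {1,2,3,5,6,7,8,9}; col 9 has {3,5,6,7,9}; box has {1,2,3,5,6,7,8,9} → only 4 remains.
(1,7) = 5: row 1 has {4,8}; col 7 has {1,2,3,6,8}; box has {2,3,4,6,7,8,9} → only 5 remains.
(1,9) = 1: row 1 has {4,5,8}; col 9 has {3,4,5,6,7,9}; box has {2,3,4,5,6,7,8,9} → only 1 remains.
(2,4) = 3: row 2 has {1,2,4,5,6,7,9}; col 4 has {4,5,6,8}; box has {1,4,5,6,8} → only 3 remains.
(3,4) = 7: row 3 has {1,2,3,4,6,8,9}; col 4 has {3,4,5,6,8}; box has {1,3,4,5,6,8} → only 7 remains.
(4,7) = 7: row 4 has {2,3,4,5,8,9}; col 7 has {1,2,3,5,6,8}; box has {3,5} → only 7 remains.
(5,7) = 9: row 5 has {4,5}; col 7 has {1,2,3,5,6,7,8}; box has {3,5,7} → only 9 remains.
(6,1) = 1: row 6 has {5,6,7}; col 1 has {2,3,4,6,8,9}; box has {2,4,5} → only 1 remains.
(6,4) = 2: row 6 has {1,5,6,7}; col 4 has {3,4,5,6,7,8}; box has {4,5,6,7,8,9} → only 2 remains.
(6,7) = 4: row 6 has {1,2,5,6,7}; col 7 has {1,2,3,5,6,7,8,9}; box has {3,5,7,9} → only 4 remains.
(6,9) = 8: row 6 has {1,2,4,5,6,7}; col 9 has {1,3,4,5,6,7,9}; box has {3,4,5,7,9} → only 8 remains.
(7,6) = 8: row 7 has {1,2,3,4,5,6,7,9}; col 6 has {1,4,5,6,7,9}; box has {1,2,3,4,5,6,7,9} → only 8 remains.
(1,1) = 7: row 1 has {1,4,5,8}; col 1 has {1,2,3,4,6,8,9}; box has {1,2,4,9} → only 7 remains.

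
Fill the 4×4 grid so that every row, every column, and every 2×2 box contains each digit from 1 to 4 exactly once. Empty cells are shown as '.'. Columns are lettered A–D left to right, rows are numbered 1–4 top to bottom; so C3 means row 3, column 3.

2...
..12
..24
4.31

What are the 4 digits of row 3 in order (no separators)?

1324

C1 = 4: row 1 has {2}; col 3 has {1,2,3}; box has {1,2} → only 4 remains.
D1 = 3: row 1 has {2,4}; col 4 has {1,2,4}; box has {1,2,4} → only 3 remains.
A2 = 3: row 2 has {1,2}; col 1 has {2,4}; box has {2} → only 3 remains.
B2 = 4: row 2 has {1,2,3}; col 2 has {}; box has {2,3} → only 4 remains.
A3 = 1: row 3 has {2,4}; col 1 has {2,3,4}; box has {4} → only 1 remains.
B3 = 3: row 3 has {1,2,4}; col 2 has {4}; box has {1,4} → only 3 remains.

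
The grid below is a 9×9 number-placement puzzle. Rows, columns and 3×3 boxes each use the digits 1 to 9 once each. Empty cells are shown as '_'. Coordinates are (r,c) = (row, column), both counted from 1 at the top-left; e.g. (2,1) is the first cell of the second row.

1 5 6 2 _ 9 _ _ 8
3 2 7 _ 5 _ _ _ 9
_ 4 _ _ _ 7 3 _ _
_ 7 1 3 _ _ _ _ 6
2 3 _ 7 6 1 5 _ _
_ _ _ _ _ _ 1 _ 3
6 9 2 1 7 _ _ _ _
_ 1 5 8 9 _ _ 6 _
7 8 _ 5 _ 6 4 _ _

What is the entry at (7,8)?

3

(1,7) = 7 (sole candidate).
(1,8) = 4 (sole candidate).
(2,7) = 6 (sole candidate).
(2,8) = 1 (sole candidate).
(3,4) = 6 (sole candidate).
(5,9) = 4 (sole candidate).
(6,2) = 6 (sole candidate).
(7,7) = 8 (sole candidate).
(7,9) = 5 (sole candidate).
(8,1) = 4 (sole candidate).
(8,7) = 2 (sole candidate).
(8,9) = 7 (sole candidate).
(9,3) = 3 (sole candidate).
(9,5) = 2 (sole candidate).
(9,8) = 9 (sole candidate).
(9,9) = 1 (sole candidate).
(1,5) = 3 (sole candidate).
(2,4) = 4 (sole candidate).
(2,6) = 8 (sole candidate).
(3,5) = 1 (sole candidate).
(3,9) = 2 (sole candidate).
(4,7) = 9 (sole candidate).
(5,8) = 8 (sole candidate).
(6,4) = 9 (sole candidate).
(7,8) = 3: row 7 has {1,2,5,6,7,8,9}; col 8 has {1,4,6,8,9}; box has {1,2,4,5,6,7,8,9} → only 3 remains.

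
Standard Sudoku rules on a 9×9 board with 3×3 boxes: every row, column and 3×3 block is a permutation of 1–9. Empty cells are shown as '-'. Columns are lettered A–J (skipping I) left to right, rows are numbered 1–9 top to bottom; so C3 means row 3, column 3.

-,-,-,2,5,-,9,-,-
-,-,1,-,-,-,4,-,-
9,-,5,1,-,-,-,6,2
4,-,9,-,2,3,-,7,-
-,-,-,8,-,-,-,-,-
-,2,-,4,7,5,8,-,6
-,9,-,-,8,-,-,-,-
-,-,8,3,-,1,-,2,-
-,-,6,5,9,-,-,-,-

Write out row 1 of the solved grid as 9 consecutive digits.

834256917

D4 = 6 (sole candidate).
E5 = 1 (sole candidate).
F5 = 9 (sole candidate).
C6 = 3 (sole candidate).
D7 = 7 (sole candidate).
D2 = 9 (sole candidate).
C5 = 7 (sole candidate).
A6 = 1 (sole candidate).
H6 = 9 (sole candidate).
C1 = 4: row 1 has {2,5,9}; col 3 has {1,3,5,6,7,8,9}; box has {1,5,9} → only 4 remains.
C7 = 2 (sole candidate).
A2 = 2 (hidden single in row 2).
B4 = 8 (hidden single in row 4).
F3 = 8 (hidden single in row 3).
E3 = 4 (hidden single in row 3).
E8 = 6 (sole candidate).
E2 = 3 (sole candidate).
F7 = 4 (sole candidate).
F9 = 2 (sole candidate).
G5 = 2 (hidden single in row 5).
G7 = 6 (hidden single in row 7).
J8 = 9 (hidden single in row 8).
B8 = 4 (hidden single in row 8).
A1 = 8: in column 1, 8 can only go here (every other open cell in that column sees an 8).
A5 = 6 (hidden single in column 1).
B5 = 5 (sole candidate).
B9 = 1 (hidden single in column 2).
G4 = 1 (hidden single in column 7).
J4 = 5 (sole candidate).
H2 = 5 (hidden single in row 2).
J2 = 8 (hidden single in row 2).
A7 = 5 (hidden single in row 7).
A8 = 7 (sole candidate).
G8 = 5 (sole candidate).
A9 = 3 (sole candidate).
G9 = 7 (sole candidate).
J9 = 4 (sole candidate).
G3 = 3 (sole candidate).
J5 = 3 (sole candidate).
J7 = 1 (sole candidate).
H9 = 8 (sole candidate).
H1 = 1: row 1 has {2,4,5,8,9}; col 8 has {2,5,6,7,8,9}; box has {2,3,4,5,6,8,9} → only 1 remains.
J1 = 7: row 1 has {1,2,4,5,8,9}; col 9 has {1,2,3,4,5,6,8,9}; box has {1,2,3,4,5,6,8,9} → only 7 remains.
B3 = 7 (sole candidate).
H5 = 4 (sole candidate).
H7 = 3 (sole candidate).
F1 = 6: row 1 has {1,2,4,5,7,8,9}; col 6 has {1,2,3,4,5,8,9}; box has {1,2,3,4,5,8,9} → only 6 remains.
B2 = 6 (sole candidate).
F2 = 7 (sole candidate).
B1 = 3: row 1 has {1,2,4,5,6,7,8,9}; col 2 has {1,2,4,5,6,7,8,9}; box has {1,2,4,5,6,7,8,9} → only 3 remains.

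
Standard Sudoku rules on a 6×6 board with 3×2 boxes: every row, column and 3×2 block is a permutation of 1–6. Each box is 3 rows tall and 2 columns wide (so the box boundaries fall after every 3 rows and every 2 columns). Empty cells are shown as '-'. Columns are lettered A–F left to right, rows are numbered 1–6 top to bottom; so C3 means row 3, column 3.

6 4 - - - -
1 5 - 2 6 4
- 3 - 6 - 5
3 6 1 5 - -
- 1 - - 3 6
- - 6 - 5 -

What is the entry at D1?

1

C2 = 3 (sole candidate).
A3 = 2 (sole candidate).
C3 = 4 (sole candidate).
E3 = 1 (sole candidate).
F4 = 2 (sole candidate).
C5 = 2 (sole candidate).
D5 = 4 (sole candidate).
A6 = 4 (sole candidate).
B6 = 2 (sole candidate).
D6 = 3 (sole candidate).
F6 = 1 (sole candidate).
C1 = 5 (sole candidate).
D1 = 1: row 1 has {4,5,6}; col 4 has {2,3,4,5,6}; box has {2,3,4,5,6} → only 1 remains.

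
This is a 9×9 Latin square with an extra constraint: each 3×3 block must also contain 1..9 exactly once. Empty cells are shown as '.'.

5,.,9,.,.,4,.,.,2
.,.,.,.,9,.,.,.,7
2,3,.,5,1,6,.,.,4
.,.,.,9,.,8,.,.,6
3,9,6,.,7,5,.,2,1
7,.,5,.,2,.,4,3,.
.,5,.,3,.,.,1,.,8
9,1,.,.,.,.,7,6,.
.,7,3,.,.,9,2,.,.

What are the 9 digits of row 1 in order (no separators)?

R4C7 = 5 (sole candidate).
R4C8 = 7 (sole candidate).
R5C4 = 4 (sole candidate).
R5C7 = 8 (sole candidate).
R6C2 = 8 (sole candidate).
R6C6 = 1 (sole candidate).
R6C9 = 9 (sole candidate).
R8C6 = 2 (sole candidate).
R9C9 = 5 (sole candidate).
R1C2 = 6: row 1 has {2,4,5,9}; col 2 has {1,3,5,7,8,9}; box has {2,3,5,9} → only 6 remains.
R1C7 = 3: row 1 has {2,4,5,6,9}; col 7 has {1,2,4,5,7,8}; box has {2,4,7} → only 3 remains.
R2C2 = 4 (sole candidate).
R2C6 = 3 (sole candidate).
R2C7 = 6 (sole candidate).
R3C7 = 9 (sole candidate).
R3C8 = 8 (sole candidate).
R4C2 = 2 (sole candidate).
R4C5 = 3 (sole candidate).
R6C4 = 6 (sole candidate).
R7C6 = 7 (sole candidate).
R8C4 = 8 (sole candidate).
R8C9 = 3 (sole candidate).
R9C4 = 1 (sole candidate).
R9C8 = 4 (sole candidate).
R1C4 = 7: row 1 has {2,3,4,5,6,9}; col 4 has {1,3,4,5,6,8,9}; box has {1,3,4,5,6,9} → only 7 remains.
R1C5 = 8: row 1 has {2,3,4,5,6,7,9}; col 5 has {1,2,3,7,9}; box has {1,3,4,5,6,7,9} → only 8 remains.
R1C8 = 1: row 1 has {2,3,4,5,6,7,8,9}; col 8 has {2,3,4,6,7,8}; box has {2,3,4,6,7,8,9} → only 1 remains.

569784312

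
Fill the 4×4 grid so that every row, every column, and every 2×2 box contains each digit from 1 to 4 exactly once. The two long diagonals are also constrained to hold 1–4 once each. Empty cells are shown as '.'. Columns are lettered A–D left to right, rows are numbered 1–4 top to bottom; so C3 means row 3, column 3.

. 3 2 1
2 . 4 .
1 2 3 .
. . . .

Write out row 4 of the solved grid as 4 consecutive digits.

A1 = 4: row 1 has {1,2,3}; col 1 has {1,2}; box has {2,3}; main diagonal has {3} → only 4 remains.
B2 = 1: row 2 has {2,4}; col 2 has {2,3}; box has {2,3,4}; main diagonal has {3,4} → only 1 remains.
D2 = 3: row 2 has {1,2,4}; col 4 has {1}; box has {1,2,4} → only 3 remains.
D3 = 4: row 3 has {1,2,3}; col 4 has {1,3}; box has {3} → only 4 remains.
A4 = 3: row 4 has {}; col 1 has {1,2,4}; box has {1,2}; anti-diagonal has {1,2,4} → only 3 remains.
B4 = 4: row 4 has {3}; col 2 has {1,2,3}; box has {1,2,3} → only 4 remains.
C4 = 1: row 4 has {3,4}; col 3 has {2,3,4}; box has {3,4} → only 1 remains.
D4 = 2: row 4 has {1,3,4}; col 4 has {1,3,4}; box has {1,3,4}; main diagonal has {1,3,4} → only 2 remains.

3412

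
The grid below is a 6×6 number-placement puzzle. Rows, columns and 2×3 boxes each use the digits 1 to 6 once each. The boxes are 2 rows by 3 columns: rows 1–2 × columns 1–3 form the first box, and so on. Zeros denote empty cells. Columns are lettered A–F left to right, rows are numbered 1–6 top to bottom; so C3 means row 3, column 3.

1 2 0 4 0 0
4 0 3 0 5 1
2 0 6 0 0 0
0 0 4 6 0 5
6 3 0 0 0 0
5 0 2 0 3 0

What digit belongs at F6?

6

C1 = 5: row 1 has {1,2,4}; col 3 has {2,3,4,6}; box has {1,2,3,4} → only 5 remains.
E1 = 6: row 1 has {1,2,4,5}; col 5 has {3,5}; box has {1,4,5} → only 6 remains.
F1 = 3: row 1 has {1,2,4,5,6}; col 6 has {1,5}; box has {1,4,5,6} → only 3 remains.
B2 = 6: row 2 has {1,3,4,5}; col 2 has {2,3}; box has {1,2,3,4,5} → only 6 remains.
D2 = 2: row 2 has {1,3,4,5,6}; col 4 has {4,6}; box has {1,3,4,5,6} → only 2 remains.
F3 = 4: row 3 has {2,6}; col 6 has {1,3,5}; box has {5,6} → only 4 remains.
A4 = 3: row 4 has {4,5,6}; col 1 has {1,2,4,5,6}; box has {2,4,6} → only 3 remains.
B4 = 1: row 4 has {3,4,5,6}; col 2 has {2,3,6}; box has {2,3,4,6} → only 1 remains.
E4 = 2: row 4 has {1,3,4,5,6}; col 5 has {3,5,6}; box has {4,5,6} → only 2 remains.
C5 = 1: row 5 has {3,6}; col 3 has {2,3,4,5,6}; box has {2,3,5,6} → only 1 remains.
D5 = 5: row 5 has {1,3,6}; col 4 has {2,4,6}; box has {3} → only 5 remains.
E5 = 4: row 5 has {1,3,5,6}; col 5 has {2,3,5,6}; box has {3,5} → only 4 remains.
F5 = 2: row 5 has {1,3,4,5,6}; col 6 has {1,3,4,5}; box has {3,4,5} → only 2 remains.
B6 = 4: row 6 has {2,3,5}; col 2 has {1,2,3,6}; box has {1,2,3,5,6} → only 4 remains.
D6 = 1: row 6 has {2,3,4,5}; col 4 has {2,4,5,6}; box has {2,3,4,5} → only 1 remains.
F6 = 6: row 6 has {1,2,3,4,5}; col 6 has {1,2,3,4,5}; box has {1,2,3,4,5} → only 6 remains.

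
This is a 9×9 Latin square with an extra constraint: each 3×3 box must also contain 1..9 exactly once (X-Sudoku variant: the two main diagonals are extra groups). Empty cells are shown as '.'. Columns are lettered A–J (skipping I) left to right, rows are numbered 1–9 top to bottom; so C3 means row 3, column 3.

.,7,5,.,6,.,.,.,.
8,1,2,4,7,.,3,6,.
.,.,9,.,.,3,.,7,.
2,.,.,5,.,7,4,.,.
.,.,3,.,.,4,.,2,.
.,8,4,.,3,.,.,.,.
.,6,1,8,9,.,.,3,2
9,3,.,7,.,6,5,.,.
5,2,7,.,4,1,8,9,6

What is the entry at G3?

2

B3 = 4 (sole candidate).
G3 = 2: row 3 has {3,4,7,9}; col 7 has {3,4,5,8}; box has {3,6,7}; anti-diagonal has {1,3,5,6,7} → only 2 remains.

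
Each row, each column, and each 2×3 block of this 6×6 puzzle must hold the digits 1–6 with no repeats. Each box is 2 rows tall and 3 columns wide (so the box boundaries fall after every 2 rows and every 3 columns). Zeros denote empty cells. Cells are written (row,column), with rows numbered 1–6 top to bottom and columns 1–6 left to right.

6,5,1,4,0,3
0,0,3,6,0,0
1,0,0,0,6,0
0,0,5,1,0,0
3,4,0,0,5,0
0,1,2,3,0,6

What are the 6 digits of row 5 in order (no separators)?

(1,5) = 2: row 1 has {1,3,4,5,6}; col 5 has {5,6}; box has {3,4,6} → only 2 remains.
(2,2) = 2: row 2 has {3,6}; col 2 has {1,4,5}; box has {1,3,5,6} → only 2 remains.
(2,5) = 1: row 2 has {2,3,6}; col 5 has {2,5,6}; box has {2,3,4,6} → only 1 remains.
(2,6) = 5: row 2 has {1,2,3,6}; col 6 has {3,6}; box has {1,2,3,4,6} → only 5 remains.
(3,2) = 3: row 3 has {1,6}; col 2 has {1,2,4,5}; box has {1,5} → only 3 remains.
(3,3) = 4: row 3 has {1,3,6}; col 3 has {1,2,3,5}; box has {1,3,5} → only 4 remains.
(3,6) = 2: row 3 has {1,3,4,6}; col 6 has {3,5,6}; box has {1,6} → only 2 remains.
(4,1) = 2: row 4 has {1,5}; col 1 has {1,3,6}; box has {1,3,4,5} → only 2 remains.
(4,2) = 6: row 4 has {1,2,5}; col 2 has {1,2,3,4,5}; box has {1,2,3,4,5} → only 6 remains.
(4,6) = 4: row 4 has {1,2,5,6}; col 6 has {2,3,5,6}; box has {1,2,6} → only 4 remains.
(5,3) = 6: row 5 has {3,4,5}; col 3 has {1,2,3,4,5}; box has {1,2,3,4} → only 6 remains.
(5,4) = 2: row 5 has {3,4,5,6}; col 4 has {1,3,4,6}; box has {3,5,6} → only 2 remains.
(5,6) = 1: row 5 has {2,3,4,5,6}; col 6 has {2,3,4,5,6}; box has {2,3,5,6} → only 1 remains.

346251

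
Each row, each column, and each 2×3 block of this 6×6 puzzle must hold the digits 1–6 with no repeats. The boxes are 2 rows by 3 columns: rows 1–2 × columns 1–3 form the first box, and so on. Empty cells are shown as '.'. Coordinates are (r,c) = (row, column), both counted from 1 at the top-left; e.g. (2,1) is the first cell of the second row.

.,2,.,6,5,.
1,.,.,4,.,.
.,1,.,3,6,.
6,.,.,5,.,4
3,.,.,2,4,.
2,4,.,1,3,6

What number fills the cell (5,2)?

6

(1,1) = 4 (sole candidate).
(1,3) = 3 (sole candidate).
(1,6) = 1 (sole candidate).
(2,5) = 2 (sole candidate).
(2,6) = 3 (sole candidate).
(3,1) = 5 (sole candidate).
(3,6) = 2 (sole candidate).
(4,2) = 3 (sole candidate).
(4,3) = 2 (sole candidate).
(4,5) = 1 (sole candidate).
(5,6) = 5 (sole candidate).
(6,3) = 5 (sole candidate).
(2,3) = 6 (sole candidate).
(3,3) = 4 (sole candidate).
(5,2) = 6: row 5 has {2,3,4,5}; col 2 has {1,2,3,4}; box has {2,3,4,5} → only 6 remains.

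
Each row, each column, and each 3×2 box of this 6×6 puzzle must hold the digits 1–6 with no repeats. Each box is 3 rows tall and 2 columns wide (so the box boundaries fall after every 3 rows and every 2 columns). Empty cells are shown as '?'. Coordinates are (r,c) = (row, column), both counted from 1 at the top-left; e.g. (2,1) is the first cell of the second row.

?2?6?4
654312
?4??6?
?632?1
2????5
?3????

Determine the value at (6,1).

(3,6) = 3: row 3 has {4,6}; col 6 has {1,2,4,5}; box has {1,2,4,6} → only 3 remains.
(4,5) = 4: row 4 has {1,2,3,6}; col 5 has {1,6}; box has {1,5} → only 4 remains.
(5,2) = 1: row 5 has {2,5}; col 2 has {2,3,4,5,6}; box has {2,3,6} → only 1 remains.
(5,3) = 6: row 5 has {1,2,5}; col 3 has {3,4}; box has {2,3} → only 6 remains.
(5,4) = 4: row 5 has {1,2,5,6}; col 4 has {2,3,6}; box has {2,3,6} → only 4 remains.
(5,5) = 3: row 5 has {1,2,4,5,6}; col 5 has {1,4,6}; box has {1,4,5} → only 3 remains.
(6,5) = 2: row 6 has {3}; col 5 has {1,3,4,6}; box has {1,3,4,5} → only 2 remains.
(6,6) = 6: row 6 has {2,3}; col 6 has {1,2,3,4,5}; box has {1,2,3,4,5} → only 6 remains.
(1,5) = 5: row 1 has {2,4,6}; col 5 has {1,2,3,4,6}; box has {1,2,3,4,6} → only 5 remains.
(3,1) = 1: row 3 has {3,4,6}; col 1 has {2,6}; box has {2,4,5,6} → only 1 remains.
(3,4) = 5: row 3 has {1,3,4,6}; col 4 has {2,3,4,6}; box has {3,4,6} → only 5 remains.
(4,1) = 5: row 4 has {1,2,3,4,6}; col 1 has {1,2,6}; box has {1,2,3,6} → only 5 remains.
(6,1) = 4: row 6 has {2,3,6}; col 1 has {1,2,5,6}; box has {1,2,3,5,6} → only 4 remains.

4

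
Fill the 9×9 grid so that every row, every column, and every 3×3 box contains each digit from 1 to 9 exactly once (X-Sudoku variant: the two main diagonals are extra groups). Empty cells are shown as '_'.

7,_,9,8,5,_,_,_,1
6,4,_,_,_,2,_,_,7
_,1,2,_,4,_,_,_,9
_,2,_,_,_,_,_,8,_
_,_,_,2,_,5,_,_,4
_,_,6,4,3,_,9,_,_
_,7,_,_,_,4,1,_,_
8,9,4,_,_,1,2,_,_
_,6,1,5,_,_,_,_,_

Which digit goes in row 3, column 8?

6

row 1, column 2 = 3: row 1 has {1,5,7,8,9}; col 2 has {1,2,4,6,7,9}; box has {1,2,4,6,7,9} → only 3 remains.
row 1, column 6 = 6: row 1 has {1,3,5,7,8,9}; col 6 has {1,2,4,5}; box has {2,4,5,8} → only 6 remains.
row 1, column 7 = 4: row 1 has {1,3,5,6,7,8,9}; col 7 has {1,2,9}; box has {1,7,9} → only 4 remains.
row 1, column 8 = 2: row 1 has {1,3,4,5,6,7,8,9}; col 8 has {8}; box has {1,4,7,9} → only 2 remains.
row 3, column 1 = 5: row 3 has {1,2,4,9}; col 1 has {6,7,8}; box has {1,2,3,4,6,7,9} → only 5 remains.
row 4, column 6 = 7: row 4 has {2,8}; col 6 has {1,2,4,5,6}; box has {2,3,4,5}; anti-diagonal has {1,4,9} → only 7 remains.
row 5, column 2 = 8: row 5 has {2,4,5}; col 2 has {1,2,3,4,6,7,9}; box has {2,6} → only 8 remains.
row 5, column 5 = 6: row 5 has {2,4,5,8}; col 5 has {3,4,5}; box has {2,3,4,5,7}; main diagonal has {1,2,4,7}; anti-diagonal has {1,4,7,9} → only 6 remains.
row 6, column 1 = 1: row 6 has {3,4,6,9}; col 1 has {5,6,7,8}; box has {2,6,8} → only 1 remains.
row 6, column 2 = 5: row 6 has {1,3,4,6,9}; col 2 has {1,2,3,4,6,7,8,9}; box has {1,2,6,8} → only 5 remains.
row 6, column 6 = 8: row 6 has {1,3,4,5,6,9}; col 6 has {1,2,4,5,6,7}; box has {2,3,4,5,6,7}; main diagonal has {1,2,4,6,7} → only 8 remains.
row 6, column 8 = 7: row 6 has {1,3,4,5,6,8,9}; col 8 has {2,8}; box has {4,8,9} → only 7 remains.
row 6, column 9 = 2: row 6 has {1,3,4,5,6,7,8,9}; col 9 has {1,4,7,9}; box has {4,7,8,9} → only 2 remains.
row 8, column 5 = 7: row 8 has {1,2,4,8,9}; col 5 has {3,4,5,6}; box has {1,4,5} → only 7 remains.
row 9, column 9 = 3: row 9 has {1,5,6}; col 9 has {1,2,4,7,9}; box has {1,2}; main diagonal has {1,2,4,6,7,8} → only 3 remains.
row 2, column 3 = 8: row 2 has {2,4,6,7}; col 3 has {1,2,4,6,9}; box has {1,2,3,4,5,6,7,9} → only 8 remains.
row 3, column 6 = 3: row 3 has {1,2,4,5,9}; col 6 has {1,2,4,5,6,7,8}; box has {2,4,5,6,8} → only 3 remains.
row 3, column 7 = 8: row 3 has {1,2,3,4,5,9}; col 7 has {1,2,4,9}; box has {1,2,4,7,9}; anti-diagonal has {1,4,6,7,9} → only 8 remains.
row 3, column 8 = 6: row 3 has {1,2,3,4,5,8,9}; col 8 has {2,7,8}; box has {1,2,4,7,8,9} → only 6 remains.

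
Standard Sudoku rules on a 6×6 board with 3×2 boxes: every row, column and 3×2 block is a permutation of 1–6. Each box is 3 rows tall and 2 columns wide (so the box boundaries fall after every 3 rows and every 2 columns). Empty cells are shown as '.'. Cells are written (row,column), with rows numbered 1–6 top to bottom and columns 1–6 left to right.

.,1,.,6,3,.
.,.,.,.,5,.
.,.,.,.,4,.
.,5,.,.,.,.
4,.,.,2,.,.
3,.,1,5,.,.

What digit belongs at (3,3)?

5

(1,6) = 2 (sole candidate).
(5,2) = 6 (sole candidate).
(5,3) = 3 (sole candidate).
(5,5) = 1 (sole candidate).
(5,6) = 5 (sole candidate).
(6,2) = 2 (sole candidate).
(6,5) = 6 (sole candidate).
(6,6) = 4 (sole candidate).
(1,1) = 5 (sole candidate).
(1,3) = 4 (sole candidate).
(2,3) = 2 (sole candidate).
(3,2) = 3 (sole candidate).
(3,3) = 5: row 3 has {3,4}; col 3 has {1,2,3,4}; box has {2,4,6} → only 5 remains.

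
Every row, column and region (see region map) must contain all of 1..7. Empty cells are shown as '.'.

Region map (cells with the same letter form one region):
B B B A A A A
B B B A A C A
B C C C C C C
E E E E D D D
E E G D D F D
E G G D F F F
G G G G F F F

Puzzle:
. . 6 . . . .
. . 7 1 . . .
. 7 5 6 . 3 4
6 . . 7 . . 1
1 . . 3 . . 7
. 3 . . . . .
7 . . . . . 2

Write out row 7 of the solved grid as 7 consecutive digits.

R2C6 = 2 (sole candidate).
R3C1 = 2 (sole candidate).
R3C5 = 1 (sole candidate).
R1C2 = 1 (hidden single in row 1).
R4C3 = 3 (hidden single in row 4).
R7C5 = 3: in row 7, 3 can only go here (every other open cell in that row sees a 3).
R7C2 = 6: in column 2, 6 can only go here (every other open cell in that column sees a 6).
R5C5 = 6 (hidden single in region D).
R2C7 = 6 (hidden single in row 2).
R6C7 = 5 (sole candidate).
R1C7 = 3 (sole candidate).
R5C6 = 4 (sole candidate).
R6C1 = 4 (sole candidate).
R6C4 = 2 (sole candidate).
R6C5 = 7 (sole candidate).
R7C6 = 1: row 7 has {2,3,6,7}; col 6 has {2,3,4}; region has {2,3,4,5,7} → only 1 remains.
R1C1 = 5 (sole candidate).
R1C4 = 4 (sole candidate).
R1C5 = 2 (sole candidate).
R1C6 = 7 (sole candidate).
R2C1 = 3 (sole candidate).
R2C2 = 4 (sole candidate).
R2C5 = 5 (sole candidate).
R4C5 = 4 (sole candidate).
R4C6 = 5 (sole candidate).
R5C3 = 2 (sole candidate).
R6C3 = 1 (sole candidate).
R6C6 = 6 (sole candidate).
R7C3 = 4: row 7 has {1,2,3,6,7}; col 3 has {1,2,3,5,6,7}; region has {1,2,3,6,7} → only 4 remains.
R7C4 = 5: row 7 has {1,2,3,4,6,7}; col 4 has {1,2,3,4,6,7}; region has {1,2,3,4,6,7} → only 5 remains.

7645312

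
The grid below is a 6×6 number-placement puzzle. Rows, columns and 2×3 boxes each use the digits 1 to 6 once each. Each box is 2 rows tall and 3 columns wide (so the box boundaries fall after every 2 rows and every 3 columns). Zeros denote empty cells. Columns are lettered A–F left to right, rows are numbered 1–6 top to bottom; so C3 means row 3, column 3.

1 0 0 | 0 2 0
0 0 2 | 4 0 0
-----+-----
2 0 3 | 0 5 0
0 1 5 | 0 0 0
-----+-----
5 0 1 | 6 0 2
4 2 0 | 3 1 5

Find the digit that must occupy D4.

2

D1 = 5: row 1 has {1,2}; col 4 has {3,4,6}; box has {2,4} → only 5 remains.
D3 = 1: row 3 has {2,3,5}; col 4 has {3,4,5,6}; box has {5} → only 1 remains.
A4 = 6: row 4 has {1,5}; col 1 has {1,2,4,5}; box has {1,2,3,5} → only 6 remains.
D4 = 2: row 4 has {1,5,6}; col 4 has {1,3,4,5,6}; box has {1,5} → only 2 remains.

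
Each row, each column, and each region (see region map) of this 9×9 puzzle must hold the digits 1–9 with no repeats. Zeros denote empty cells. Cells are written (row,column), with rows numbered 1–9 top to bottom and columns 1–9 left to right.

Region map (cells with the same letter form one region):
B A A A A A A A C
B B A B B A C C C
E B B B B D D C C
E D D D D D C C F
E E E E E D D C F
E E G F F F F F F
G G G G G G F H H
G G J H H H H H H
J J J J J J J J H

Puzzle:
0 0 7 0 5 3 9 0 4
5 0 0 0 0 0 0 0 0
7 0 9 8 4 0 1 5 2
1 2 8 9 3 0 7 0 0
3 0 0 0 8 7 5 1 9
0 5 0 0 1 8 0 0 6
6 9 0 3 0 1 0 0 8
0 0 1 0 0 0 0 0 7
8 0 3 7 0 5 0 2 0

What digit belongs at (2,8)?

9

(1,1) = 2 (sole candidate).
(2,9) = 3 (sole candidate).
(3,6) = 6 (sole candidate).
(4,6) = 4 (sole candidate).
(4,8) = 6 (sole candidate).
(4,9) = 5 (sole candidate).
(7,8) = 4 (sole candidate).
(8,1) = 4 (sole candidate).
(8,2) = 8 (sole candidate).
(9,9) = 1 (sole candidate).
(1,8) = 8 (sole candidate).
(2,6) = 2 (sole candidate).
(2,7) = 8 (sole candidate).
(2,8) = 9: row 2 has {2,3,5,8}; col 8 has {1,2,4,5,6,8}; region has {1,2,3,4,5,6,7,8} → only 9 remains.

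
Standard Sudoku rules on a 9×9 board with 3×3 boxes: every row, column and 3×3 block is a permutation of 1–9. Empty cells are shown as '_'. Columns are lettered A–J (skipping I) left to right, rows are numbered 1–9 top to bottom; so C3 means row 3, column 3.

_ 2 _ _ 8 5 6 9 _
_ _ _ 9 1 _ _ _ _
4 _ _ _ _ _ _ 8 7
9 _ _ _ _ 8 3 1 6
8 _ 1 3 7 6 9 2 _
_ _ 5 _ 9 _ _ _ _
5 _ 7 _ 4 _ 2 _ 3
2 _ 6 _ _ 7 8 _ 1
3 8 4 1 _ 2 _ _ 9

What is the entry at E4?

C1 = 3: row 1 has {2,5,6,8,9}; col 3 has {1,4,5,6,7}; box has {2,4} → only 3 remains.
J1 = 4: row 1 has {2,3,5,6,8,9}; col 9 has {1,3,6,7,9}; box has {6,7,8,9} → only 4 remains.
C2 = 8: row 2 has {1,9}; col 3 has {1,3,4,5,6,7}; box has {2,3,4} → only 8 remains.
G2 = 5: row 2 has {1,8,9}; col 7 has {2,3,6,8,9}; box has {4,6,7,8,9} → only 5 remains.
H2 = 3: row 2 has {1,5,8,9}; col 8 has {1,2,8,9}; box has {4,5,6,7,8,9} → only 3 remains.
J2 = 2: row 2 has {1,3,5,8,9}; col 9 has {1,3,4,6,7,9}; box has {3,4,5,6,7,8,9} → only 2 remains.
C3 = 9: row 3 has {4,7,8}; col 3 has {1,3,4,5,6,7,8}; box has {2,3,4,8} → only 9 remains.
F3 = 3: row 3 has {4,7,8,9}; col 6 has {2,5,6,7,8}; box has {1,5,8,9} → only 3 remains.
G3 = 1: row 3 has {3,4,7,8,9}; col 7 has {2,3,5,6,8,9}; box has {2,3,4,5,6,7,8,9} → only 1 remains.
C4 = 2: row 4 has {1,3,6,8,9}; col 3 has {1,3,4,5,6,7,8,9}; box has {1,5,8,9} → only 2 remains.
E4 = 5: row 4 has {1,2,3,6,8,9}; col 5 has {1,4,7,8,9}; box has {3,6,7,8,9} → only 5 remains.

5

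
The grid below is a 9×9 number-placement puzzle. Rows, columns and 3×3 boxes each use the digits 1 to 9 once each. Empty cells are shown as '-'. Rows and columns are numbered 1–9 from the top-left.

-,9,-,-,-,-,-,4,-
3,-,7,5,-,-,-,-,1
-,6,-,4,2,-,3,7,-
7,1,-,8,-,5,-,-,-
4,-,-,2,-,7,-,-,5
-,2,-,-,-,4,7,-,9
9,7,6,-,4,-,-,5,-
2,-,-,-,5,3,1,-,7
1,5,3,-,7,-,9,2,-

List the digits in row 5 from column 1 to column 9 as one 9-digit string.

row 3, column 9 = 8 (sole candidate).
row 4, column 3 = 9 (sole candidate).
row 5, column 3 = 8: row 5 has {2,4,5,7}; col 3 has {3,6,7,9}; box has {1,2,4,7,9} → only 8 remains.
row 5, column 7 = 6: row 5 has {2,4,5,7,8}; col 7 has {1,3,7,9}; box has {5,7,9} → only 6 remains.
row 6, column 3 = 5 (sole candidate).
row 7, column 4 = 1 (sole candidate).
row 7, column 7 = 8 (sole candidate).
row 7, column 9 = 3 (sole candidate).
row 8, column 3 = 4 (sole candidate).
row 8, column 8 = 6 (sole candidate).
row 9, column 4 = 6 (sole candidate).
row 9, column 6 = 8 (sole candidate).
row 9, column 9 = 4 (sole candidate).
row 2, column 7 = 2 (sole candidate).
row 2, column 8 = 9 (sole candidate).
row 3, column 1 = 5 (sole candidate).
row 3, column 3 = 1 (sole candidate).
row 3, column 6 = 9 (sole candidate).
row 4, column 7 = 4 (sole candidate).
row 4, column 8 = 3 (sole candidate).
row 4, column 9 = 2 (sole candidate).
row 5, column 2 = 3: row 5 has {2,4,5,6,7,8}; col 2 has {1,2,5,6,7,9}; box has {1,2,4,5,7,8,9} → only 3 remains.
row 5, column 8 = 1: row 5 has {2,3,4,5,6,7,8}; col 8 has {2,3,4,5,6,7,9}; box has {2,3,4,5,6,7,9} → only 1 remains.
row 6, column 1 = 6 (sole candidate).
row 6, column 4 = 3 (sole candidate).
row 6, column 5 = 1 (sole candidate).
row 6, column 8 = 8 (sole candidate).
row 7, column 6 = 2 (sole candidate).
row 8, column 2 = 8 (sole candidate).
row 8, column 4 = 9 (sole candidate).
row 1, column 1 = 8 (sole candidate).
row 1, column 3 = 2 (sole candidate).
row 1, column 4 = 7 (sole candidate).
row 1, column 7 = 5 (sole candidate).
row 1, column 9 = 6 (sole candidate).
row 2, column 2 = 4 (sole candidate).
row 2, column 6 = 6 (sole candidate).
row 4, column 5 = 6 (sole candidate).
row 5, column 5 = 9: row 5 has {1,2,3,4,5,6,7,8}; col 5 has {1,2,4,5,6,7}; box has {1,2,3,4,5,6,7,8} → only 9 remains.

438297615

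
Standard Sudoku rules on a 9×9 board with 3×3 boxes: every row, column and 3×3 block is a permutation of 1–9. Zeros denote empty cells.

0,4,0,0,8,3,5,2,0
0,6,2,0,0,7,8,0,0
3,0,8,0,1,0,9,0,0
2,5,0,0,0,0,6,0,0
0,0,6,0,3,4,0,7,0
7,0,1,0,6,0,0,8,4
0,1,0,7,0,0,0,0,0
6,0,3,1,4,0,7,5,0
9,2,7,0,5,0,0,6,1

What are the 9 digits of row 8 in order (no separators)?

r1c1 = 1: row 1 has {2,3,4,5,8}; col 1 has {2,3,6,7,9}; box has {2,3,4,6,8} → only 1 remains.
r1c3 = 9: row 1 has {1,2,3,4,5,8}; col 3 has {1,2,3,6,7,8}; box has {1,2,3,4,6,8} → only 9 remains.
r1c4 = 6: row 1 has {1,2,3,4,5,8,9}; col 4 has {1,7}; box has {1,3,7,8} → only 6 remains.
r1c9 = 7: row 1 has {1,2,3,4,5,6,8,9}; col 9 has {1,4}; box has {2,5,8,9} → only 7 remains.
r2c1 = 5: row 2 has {2,6,7,8}; col 1 has {1,2,3,6,7,9}; box has {1,2,3,4,6,8,9} → only 5 remains.
r2c5 = 9: row 2 has {2,5,6,7,8}; col 5 has {1,3,4,5,6,8}; box has {1,3,6,7,8} → only 9 remains.
r2c9 = 3: row 2 has {2,5,6,7,8,9}; col 9 has {1,4,7}; box has {2,5,7,8,9} → only 3 remains.
r3c2 = 7: row 3 has {1,3,8,9}; col 2 has {1,2,4,5,6}; box has {1,2,3,4,5,6,8,9} → only 7 remains.
r3c8 = 4: row 3 has {1,3,7,8,9}; col 8 has {2,5,6,7,8}; box has {2,3,5,7,8,9} → only 4 remains.
r3c9 = 6: row 3 has {1,3,4,7,8,9}; col 9 has {1,3,4,7}; box has {2,3,4,5,7,8,9} → only 6 remains.
r4c3 = 4: row 4 has {2,5,6}; col 3 has {1,2,3,6,7,8,9}; box has {1,2,5,6,7} → only 4 remains.
r4c5 = 7: row 4 has {2,4,5,6}; col 5 has {1,3,4,5,6,8,9}; box has {3,4,6} → only 7 remains.
r4c9 = 9: row 4 has {2,4,5,6,7}; col 9 has {1,3,4,6,7}; box has {4,6,7,8} → only 9 remains.
r5c1 = 8: row 5 has {3,4,6,7}; col 1 has {1,2,3,5,6,7,9}; box has {1,2,4,5,6,7} → only 8 remains.
r5c2 = 9: row 5 has {3,4,6,7,8}; col 2 has {1,2,4,5,6,7}; box has {1,2,4,5,6,7,8} → only 9 remains.
r6c2 = 3: row 6 has {1,4,6,7,8}; col 2 has {1,2,4,5,6,7,9}; box has {1,2,4,5,6,7,8,9} → only 3 remains.
r6c7 = 2: row 6 has {1,3,4,6,7,8}; col 7 has {5,6,7,8,9}; box has {4,6,7,8,9} → only 2 remains.
r7c1 = 4: row 7 has {1,7}; col 1 has {1,2,3,5,6,7,8,9}; box has {1,2,3,6,7,9} → only 4 remains.
r7c3 = 5: row 7 has {1,4,7}; col 3 has {1,2,3,4,6,7,8,9}; box has {1,2,3,4,6,7,9} → only 5 remains.
r7c5 = 2: row 7 has {1,4,5,7}; col 5 has {1,3,4,5,6,7,8,9}; box has {1,4,5,7} → only 2 remains.
r7c7 = 3: row 7 has {1,2,4,5,7}; col 7 has {2,5,6,7,8,9}; box has {1,5,6,7} → only 3 remains.
r7c8 = 9: row 7 has {1,2,3,4,5,7}; col 8 has {2,4,5,6,7,8}; box has {1,3,5,6,7} → only 9 remains.
r7c9 = 8: row 7 has {1,2,3,4,5,7,9}; col 9 has {1,3,4,6,7,9}; box has {1,3,5,6,7,9} → only 8 remains.
r8c2 = 8: row 8 has {1,3,4,5,6,7}; col 2 has {1,2,3,4,5,6,7,9}; box has {1,2,3,4,5,6,7,9} → only 8 remains.
r8c6 = 9: row 8 has {1,3,4,5,6,7,8}; col 6 has {3,4,7}; box has {1,2,4,5,7} → only 9 remains.
r8c9 = 2: row 8 has {1,3,4,5,6,7,8,9}; col 9 has {1,3,4,6,7,8,9}; box has {1,3,5,6,7,8,9} → only 2 remains.

683149752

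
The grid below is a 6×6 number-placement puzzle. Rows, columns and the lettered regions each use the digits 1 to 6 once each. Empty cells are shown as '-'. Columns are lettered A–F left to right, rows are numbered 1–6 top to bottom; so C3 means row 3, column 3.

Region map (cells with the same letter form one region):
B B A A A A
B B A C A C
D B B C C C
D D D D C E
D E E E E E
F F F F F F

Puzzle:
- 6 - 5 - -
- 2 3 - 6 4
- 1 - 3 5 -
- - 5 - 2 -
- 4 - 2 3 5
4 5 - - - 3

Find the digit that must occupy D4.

4

A1 = 3: row 1 has {5,6}; col 1 has {4}; region has {1,2,6} → only 3 remains.
A2 = 5: row 2 has {2,3,4,6}; col 1 has {3,4}; region has {1,2,3,6} → only 5 remains.
D2 = 1: row 2 has {2,3,4,5,6}; col 4 has {2,3,5}; region has {2,3,4,5} → only 1 remains.
C3 = 4: row 3 has {1,3,5}; col 3 has {3,5}; region has {1,2,3,5,6} → only 4 remains.
F3 = 6: row 3 has {1,3,4,5}; col 6 has {3,4,5}; region has {1,2,3,4,5} → only 6 remains.
B4 = 3: row 4 has {2,5}; col 2 has {1,2,4,5,6}; region has {5} → only 3 remains.
F4 = 1: row 4 has {2,3,5}; col 6 has {3,4,5,6}; region has {2,3,4,5} → only 1 remains.
C5 = 6: row 5 has {2,3,4,5}; col 3 has {3,4,5}; region has {1,2,3,4,5} → only 6 remains.
D6 = 6: row 6 has {3,4,5}; col 4 has {1,2,3,5}; region has {3,4,5} → only 6 remains.
E6 = 1: row 6 has {3,4,5,6}; col 5 has {2,3,5,6}; region has {3,4,5,6} → only 1 remains.
E1 = 4: row 1 has {3,5,6}; col 5 has {1,2,3,5,6}; region has {3,5,6} → only 4 remains.
F1 = 2: row 1 has {3,4,5,6}; col 6 has {1,3,4,5,6}; region has {3,4,5,6} → only 2 remains.
A3 = 2: row 3 has {1,3,4,5,6}; col 1 has {3,4,5}; region has {3,5} → only 2 remains.
A4 = 6: row 4 has {1,2,3,5}; col 1 has {2,3,4,5}; region has {2,3,5} → only 6 remains.
D4 = 4: row 4 has {1,2,3,5,6}; col 4 has {1,2,3,5,6}; region has {2,3,5,6} → only 4 remains.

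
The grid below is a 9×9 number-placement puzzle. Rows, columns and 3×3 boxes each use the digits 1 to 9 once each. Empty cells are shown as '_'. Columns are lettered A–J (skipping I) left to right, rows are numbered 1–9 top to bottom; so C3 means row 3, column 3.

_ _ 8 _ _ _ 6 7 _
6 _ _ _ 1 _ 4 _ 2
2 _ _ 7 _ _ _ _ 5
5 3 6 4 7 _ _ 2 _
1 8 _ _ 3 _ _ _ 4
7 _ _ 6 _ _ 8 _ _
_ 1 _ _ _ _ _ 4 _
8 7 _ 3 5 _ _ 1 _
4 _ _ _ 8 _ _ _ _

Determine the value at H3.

J1 = 1: in row 1, 1 can only go here (every other open cell in that row sees a 1).
J4 = 9: row 4 has {2,3,4,5,6,7}; col 9 has {1,2,4,5}; box has {2,4,8} → only 9 remains.
J6 = 3: row 6 has {6,7,8}; col 9 has {1,2,4,5,9}; box has {2,4,8,9} → only 3 remains.
J8 = 6: row 8 has {1,3,5,7,8}; col 9 has {1,2,3,4,5,9}; box has {1,4} → only 6 remains.
J9 = 7: row 9 has {4,8}; col 9 has {1,2,3,4,5,6,9}; box has {1,4,6} → only 7 remains.
G4 = 1: row 4 has {2,3,4,5,6,7,9}; col 7 has {4,6,8}; box has {2,3,4,8,9} → only 1 remains.
H6 = 5: row 6 has {3,6,7,8}; col 8 has {1,2,4,7}; box has {1,2,3,4,8,9} → only 5 remains.
J7 = 8: row 7 has {1,4}; col 9 has {1,2,3,4,5,6,7,9}; box has {1,4,6,7} → only 8 remains.
F4 = 8: row 4 has {1,2,3,4,5,6,7,9}; col 6 has {}; box has {3,4,6,7} → only 8 remains.
G5 = 7: row 5 has {1,3,4,8}; col 7 has {1,4,6,8}; box has {1,2,3,4,5,8,9} → only 7 remains.
H5 = 6: row 5 has {1,3,4,7,8}; col 8 has {1,2,4,5,7}; box has {1,2,3,4,5,7,8,9} → only 6 remains.
C2 = 7: in row 2, 7 can only go here (every other open cell in that row sees a 7).
C3 = 1: in row 3, 1 can only go here (every other open cell in that row sees a 1).
H3 = 8: in row 3, 8 can only go here (every other open cell in that row sees an 8).

8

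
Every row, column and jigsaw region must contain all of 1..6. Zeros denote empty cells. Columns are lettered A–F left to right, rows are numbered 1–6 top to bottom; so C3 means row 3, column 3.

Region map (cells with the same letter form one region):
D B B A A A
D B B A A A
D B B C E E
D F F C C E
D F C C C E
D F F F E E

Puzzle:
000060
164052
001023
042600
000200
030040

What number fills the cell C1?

3

D2 = 3: row 2 has {1,2,4,5,6}; col 4 has {2,6}; region has {2,5,6} → only 3 remains.
B3 = 5: row 3 has {1,2,3}; col 2 has {3,4,6}; region has {1,4,6} → only 5 remains.
D3 = 4: row 3 has {1,2,3,5}; col 4 has {2,3,6}; region has {2,6} → only 4 remains.
B5 = 1: row 5 has {2}; col 2 has {3,4,5,6}; region has {2,3,4} → only 1 remains.
E5 = 3: row 5 has {1,2}; col 5 has {2,4,5,6}; region has {2,4,6} → only 3 remains.
D6 = 5: row 6 has {3,4}; col 4 has {2,3,4,6}; region has {1,2,3,4} → only 5 remains.
B1 = 2: row 1 has {6}; col 2 has {1,3,4,5,6}; region has {1,4,5,6} → only 2 remains.
C1 = 3: row 1 has {2,6}; col 3 has {1,2,4}; region has {1,2,4,5,6} → only 3 remains.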